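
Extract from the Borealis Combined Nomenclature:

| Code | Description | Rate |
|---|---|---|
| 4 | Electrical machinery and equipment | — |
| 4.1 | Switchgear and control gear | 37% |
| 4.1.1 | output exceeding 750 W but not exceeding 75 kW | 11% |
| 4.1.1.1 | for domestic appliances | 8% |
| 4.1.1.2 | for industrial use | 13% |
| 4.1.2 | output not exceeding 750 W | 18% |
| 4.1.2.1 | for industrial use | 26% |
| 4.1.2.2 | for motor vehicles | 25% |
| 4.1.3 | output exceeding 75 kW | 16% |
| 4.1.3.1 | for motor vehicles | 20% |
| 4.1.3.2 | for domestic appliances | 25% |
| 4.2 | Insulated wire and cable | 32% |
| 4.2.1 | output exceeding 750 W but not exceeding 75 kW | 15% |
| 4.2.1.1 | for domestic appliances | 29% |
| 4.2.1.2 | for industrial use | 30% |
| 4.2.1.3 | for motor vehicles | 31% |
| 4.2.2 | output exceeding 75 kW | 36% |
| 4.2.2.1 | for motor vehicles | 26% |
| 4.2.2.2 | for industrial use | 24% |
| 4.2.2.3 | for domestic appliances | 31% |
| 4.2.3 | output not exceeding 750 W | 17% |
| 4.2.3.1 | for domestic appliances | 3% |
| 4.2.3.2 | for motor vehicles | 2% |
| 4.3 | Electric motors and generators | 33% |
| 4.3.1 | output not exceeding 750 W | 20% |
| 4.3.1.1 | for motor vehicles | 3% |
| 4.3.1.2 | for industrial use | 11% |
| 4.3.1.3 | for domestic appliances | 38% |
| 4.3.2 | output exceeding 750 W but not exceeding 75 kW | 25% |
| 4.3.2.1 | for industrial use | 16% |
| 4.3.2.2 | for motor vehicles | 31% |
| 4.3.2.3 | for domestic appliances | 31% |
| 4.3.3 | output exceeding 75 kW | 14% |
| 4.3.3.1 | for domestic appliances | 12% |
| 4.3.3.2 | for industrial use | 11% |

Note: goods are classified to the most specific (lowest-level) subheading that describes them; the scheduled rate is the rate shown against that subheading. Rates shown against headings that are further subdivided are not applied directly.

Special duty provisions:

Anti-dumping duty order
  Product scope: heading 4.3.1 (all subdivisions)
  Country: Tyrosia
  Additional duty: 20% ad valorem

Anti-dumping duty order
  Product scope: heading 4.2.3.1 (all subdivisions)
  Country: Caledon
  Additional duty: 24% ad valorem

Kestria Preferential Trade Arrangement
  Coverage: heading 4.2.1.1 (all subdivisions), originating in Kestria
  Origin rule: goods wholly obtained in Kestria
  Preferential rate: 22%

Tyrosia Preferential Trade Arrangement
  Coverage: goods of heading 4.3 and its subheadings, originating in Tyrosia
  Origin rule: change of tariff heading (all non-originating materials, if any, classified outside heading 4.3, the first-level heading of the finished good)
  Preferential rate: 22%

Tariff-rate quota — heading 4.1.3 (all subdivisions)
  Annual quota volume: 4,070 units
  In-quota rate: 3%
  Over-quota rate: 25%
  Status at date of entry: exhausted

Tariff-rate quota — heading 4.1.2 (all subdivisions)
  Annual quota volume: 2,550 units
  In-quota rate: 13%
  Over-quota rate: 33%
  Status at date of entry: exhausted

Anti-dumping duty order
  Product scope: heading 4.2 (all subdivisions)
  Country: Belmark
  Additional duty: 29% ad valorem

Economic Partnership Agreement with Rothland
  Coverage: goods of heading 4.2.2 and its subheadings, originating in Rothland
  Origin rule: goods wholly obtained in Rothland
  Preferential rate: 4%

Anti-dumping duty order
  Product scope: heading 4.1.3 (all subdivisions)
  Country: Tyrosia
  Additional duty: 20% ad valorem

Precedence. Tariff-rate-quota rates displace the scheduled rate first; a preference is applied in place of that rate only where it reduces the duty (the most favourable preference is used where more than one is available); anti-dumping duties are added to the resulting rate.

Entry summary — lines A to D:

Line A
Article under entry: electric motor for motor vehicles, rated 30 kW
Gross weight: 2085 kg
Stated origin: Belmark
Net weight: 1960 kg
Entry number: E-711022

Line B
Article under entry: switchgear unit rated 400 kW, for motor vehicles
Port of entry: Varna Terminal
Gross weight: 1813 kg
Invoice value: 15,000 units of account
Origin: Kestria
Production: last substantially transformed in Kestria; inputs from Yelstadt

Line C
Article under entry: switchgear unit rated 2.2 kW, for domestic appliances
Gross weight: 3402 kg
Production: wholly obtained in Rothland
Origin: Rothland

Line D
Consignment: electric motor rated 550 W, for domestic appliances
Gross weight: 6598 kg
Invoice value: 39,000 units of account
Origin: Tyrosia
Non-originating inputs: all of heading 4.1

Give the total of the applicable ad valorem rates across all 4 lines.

Line A: electric motor → 4.3; rated 30 kW → 4.3.2; for motor vehicles → 4.3.2.2. Scheduled 31%. No special measure applies. → 31%.
Line B: switchgear unit → 4.1; rated 400 kW → 4.1.3; for motor vehicles → 4.1.3.1. Scheduled 20%. quota on 4.1.3 exhausted → over-quota 25%; Kestria agreement on 4.2.1.1: 4.1.3.1 not covered. → 25%.
Line C: switchgear unit → 4.1; rated 2.2 kW → 4.1.1; for domestic appliances → 4.1.1.1. Scheduled 8%. Rothland agreement on 4.2.2: 4.1.1.1 not covered. → 8%.
Line D: electric motor → 4.3; rated 550 W → 4.3.1; for domestic appliances → 4.3.1.3. Scheduled 38%. Tyrosia agreement on 4.3: CTH met → 22% available; preferential 22%; anti-dumping (Tyrosia, 4.3.1): +20%; total 22% + 20% = 42%. → 42%.
Sum: 31% + 25% + 8% + 42% = 106%.

106%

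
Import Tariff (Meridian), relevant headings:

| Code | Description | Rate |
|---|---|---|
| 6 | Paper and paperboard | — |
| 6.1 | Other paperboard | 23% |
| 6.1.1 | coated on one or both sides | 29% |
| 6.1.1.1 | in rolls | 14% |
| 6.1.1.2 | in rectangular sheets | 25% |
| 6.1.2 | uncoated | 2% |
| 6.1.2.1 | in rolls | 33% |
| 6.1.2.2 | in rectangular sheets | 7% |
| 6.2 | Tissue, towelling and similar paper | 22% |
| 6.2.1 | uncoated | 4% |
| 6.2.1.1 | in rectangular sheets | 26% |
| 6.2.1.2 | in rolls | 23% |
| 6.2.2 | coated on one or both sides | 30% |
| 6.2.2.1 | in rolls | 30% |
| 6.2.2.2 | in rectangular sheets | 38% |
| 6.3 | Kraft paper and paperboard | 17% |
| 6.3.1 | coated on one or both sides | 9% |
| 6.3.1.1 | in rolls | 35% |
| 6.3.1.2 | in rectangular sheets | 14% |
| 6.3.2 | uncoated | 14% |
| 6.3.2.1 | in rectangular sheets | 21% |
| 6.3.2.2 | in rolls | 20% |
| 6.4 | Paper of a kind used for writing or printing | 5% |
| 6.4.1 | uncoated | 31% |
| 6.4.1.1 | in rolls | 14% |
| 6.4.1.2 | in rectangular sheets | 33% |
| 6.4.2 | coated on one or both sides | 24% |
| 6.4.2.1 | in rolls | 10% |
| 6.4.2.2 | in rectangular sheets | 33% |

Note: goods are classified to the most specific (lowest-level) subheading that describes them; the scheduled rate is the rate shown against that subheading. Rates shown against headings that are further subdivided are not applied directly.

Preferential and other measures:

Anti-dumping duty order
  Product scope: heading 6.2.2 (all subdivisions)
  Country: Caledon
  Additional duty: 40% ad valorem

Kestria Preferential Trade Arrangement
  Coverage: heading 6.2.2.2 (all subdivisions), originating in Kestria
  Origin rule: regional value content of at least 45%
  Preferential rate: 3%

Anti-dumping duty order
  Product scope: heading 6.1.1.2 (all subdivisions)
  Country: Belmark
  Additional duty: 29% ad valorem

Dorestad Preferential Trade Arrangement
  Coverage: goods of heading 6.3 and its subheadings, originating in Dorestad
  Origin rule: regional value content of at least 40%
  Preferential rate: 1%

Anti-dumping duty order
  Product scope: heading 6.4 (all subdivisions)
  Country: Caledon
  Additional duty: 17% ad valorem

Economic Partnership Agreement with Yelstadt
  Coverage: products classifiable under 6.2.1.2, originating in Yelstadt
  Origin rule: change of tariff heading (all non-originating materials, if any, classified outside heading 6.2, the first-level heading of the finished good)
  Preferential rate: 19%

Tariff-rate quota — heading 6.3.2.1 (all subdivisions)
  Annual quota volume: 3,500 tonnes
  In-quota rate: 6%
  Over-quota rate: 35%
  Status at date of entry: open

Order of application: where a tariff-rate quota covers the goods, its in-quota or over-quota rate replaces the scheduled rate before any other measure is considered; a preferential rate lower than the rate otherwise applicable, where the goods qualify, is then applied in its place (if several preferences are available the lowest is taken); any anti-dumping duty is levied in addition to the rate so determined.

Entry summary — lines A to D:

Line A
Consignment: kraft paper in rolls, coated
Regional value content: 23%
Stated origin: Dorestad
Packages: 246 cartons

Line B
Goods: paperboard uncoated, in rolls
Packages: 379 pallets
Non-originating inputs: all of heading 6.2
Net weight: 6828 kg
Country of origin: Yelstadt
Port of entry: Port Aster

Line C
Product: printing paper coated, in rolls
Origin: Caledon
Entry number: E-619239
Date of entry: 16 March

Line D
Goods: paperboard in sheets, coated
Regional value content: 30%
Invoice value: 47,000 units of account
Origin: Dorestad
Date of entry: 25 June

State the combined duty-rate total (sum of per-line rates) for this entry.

Line A: kraft paper → 6.3; coated → 6.3.1; in rolls → 6.3.1.1. Scheduled 35%. Dorestad agreement on 6.3: RVC < 40%. → 35%.
Line B: paperboard → 6.1; uncoated → 6.1.2; in rolls → 6.1.2.1. Scheduled 33%. Yelstadt agreement on 6.2.1.2: 6.1.2.1 not covered. → 33%.
Line C: printing paper → 6.4; coated → 6.4.2; in rolls → 6.4.2.1. Scheduled 10%. anti-dumping (Caledon, 6.4): +17%; total 10% + 17% = 27%. → 27%.
Line D: paperboard → 6.1; coated → 6.1.1; in sheets → 6.1.1.2. Scheduled 25%. Dorestad agreement on 6.3: 6.1.1.2 not covered. → 25%.
Sum: 35% + 33% + 27% + 25% = 120%.

120%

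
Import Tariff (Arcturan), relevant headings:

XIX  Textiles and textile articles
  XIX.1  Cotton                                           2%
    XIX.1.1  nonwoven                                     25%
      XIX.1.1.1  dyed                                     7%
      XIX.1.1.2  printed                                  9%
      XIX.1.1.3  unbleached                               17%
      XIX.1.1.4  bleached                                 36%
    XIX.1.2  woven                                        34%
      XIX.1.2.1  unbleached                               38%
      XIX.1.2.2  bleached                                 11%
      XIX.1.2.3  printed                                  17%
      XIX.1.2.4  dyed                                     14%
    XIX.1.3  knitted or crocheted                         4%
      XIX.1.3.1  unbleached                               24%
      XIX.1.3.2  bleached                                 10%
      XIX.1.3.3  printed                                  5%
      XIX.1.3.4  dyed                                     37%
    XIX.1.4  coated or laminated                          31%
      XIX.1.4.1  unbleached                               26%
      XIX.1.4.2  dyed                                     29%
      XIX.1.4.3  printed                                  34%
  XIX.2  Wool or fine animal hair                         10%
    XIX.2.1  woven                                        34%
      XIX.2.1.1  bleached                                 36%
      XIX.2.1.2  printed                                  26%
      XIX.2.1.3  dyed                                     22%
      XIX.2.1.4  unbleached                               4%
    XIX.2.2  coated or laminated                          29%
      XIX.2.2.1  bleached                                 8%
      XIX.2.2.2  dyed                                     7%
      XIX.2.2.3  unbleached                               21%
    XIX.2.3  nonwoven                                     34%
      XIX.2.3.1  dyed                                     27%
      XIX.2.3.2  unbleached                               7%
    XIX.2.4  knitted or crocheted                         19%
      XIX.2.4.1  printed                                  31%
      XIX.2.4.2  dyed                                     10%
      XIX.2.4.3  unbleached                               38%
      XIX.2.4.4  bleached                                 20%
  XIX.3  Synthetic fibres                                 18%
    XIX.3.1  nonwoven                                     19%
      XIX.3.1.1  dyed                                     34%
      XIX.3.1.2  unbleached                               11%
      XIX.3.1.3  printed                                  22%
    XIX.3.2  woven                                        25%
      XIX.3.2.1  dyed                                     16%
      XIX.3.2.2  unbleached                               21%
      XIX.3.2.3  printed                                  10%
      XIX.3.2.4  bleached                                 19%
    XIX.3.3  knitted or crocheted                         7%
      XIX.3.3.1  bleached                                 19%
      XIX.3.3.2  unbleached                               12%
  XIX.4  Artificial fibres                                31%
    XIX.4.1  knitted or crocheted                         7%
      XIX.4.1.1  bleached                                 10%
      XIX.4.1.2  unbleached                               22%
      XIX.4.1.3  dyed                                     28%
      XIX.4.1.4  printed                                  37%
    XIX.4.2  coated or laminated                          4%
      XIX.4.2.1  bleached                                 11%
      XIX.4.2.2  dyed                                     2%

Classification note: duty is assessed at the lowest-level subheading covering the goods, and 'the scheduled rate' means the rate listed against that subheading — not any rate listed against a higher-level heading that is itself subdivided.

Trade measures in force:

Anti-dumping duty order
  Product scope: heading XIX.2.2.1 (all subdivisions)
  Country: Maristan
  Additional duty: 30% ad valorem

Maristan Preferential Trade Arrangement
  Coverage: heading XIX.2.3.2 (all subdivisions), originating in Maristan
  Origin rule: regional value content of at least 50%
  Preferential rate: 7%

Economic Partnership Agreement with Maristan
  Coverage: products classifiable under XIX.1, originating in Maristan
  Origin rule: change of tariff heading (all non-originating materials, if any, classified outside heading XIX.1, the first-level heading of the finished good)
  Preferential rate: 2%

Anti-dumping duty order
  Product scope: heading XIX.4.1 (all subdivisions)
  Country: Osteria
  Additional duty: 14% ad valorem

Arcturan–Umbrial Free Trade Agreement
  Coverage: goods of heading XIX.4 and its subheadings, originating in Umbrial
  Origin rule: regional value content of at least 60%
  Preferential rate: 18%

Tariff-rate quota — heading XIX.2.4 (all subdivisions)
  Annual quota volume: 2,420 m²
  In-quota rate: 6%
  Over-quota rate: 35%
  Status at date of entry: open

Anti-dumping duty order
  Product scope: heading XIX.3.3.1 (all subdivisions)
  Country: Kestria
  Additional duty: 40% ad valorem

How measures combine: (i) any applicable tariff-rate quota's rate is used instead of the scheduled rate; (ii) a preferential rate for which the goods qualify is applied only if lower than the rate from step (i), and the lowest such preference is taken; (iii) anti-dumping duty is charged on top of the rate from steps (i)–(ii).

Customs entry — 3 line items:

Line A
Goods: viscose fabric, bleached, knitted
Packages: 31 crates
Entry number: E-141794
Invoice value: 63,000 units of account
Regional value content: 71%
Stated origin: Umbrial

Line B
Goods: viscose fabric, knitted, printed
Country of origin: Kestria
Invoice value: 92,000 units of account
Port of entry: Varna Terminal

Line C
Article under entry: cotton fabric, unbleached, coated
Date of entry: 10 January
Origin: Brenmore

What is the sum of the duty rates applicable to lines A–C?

73%

Line A: viscose → XIX.4; knitted → XIX.4.1; bleached → XIX.4.1.1. Scheduled 10%. Umbrial agreement on XIX.4: RVC ≥ 60% → 18% available; preference 18% not lower than 10% → no reduction. → 10%.
Line B: viscose → XIX.4; knitted → XIX.4.1; printed → XIX.4.1.4. Scheduled 37%. No special measure applies. → 37%.
Line C: cotton → XIX.1; coated → XIX.1.4; unbleached → XIX.1.4.1. Scheduled 26%. No special measure applies. → 26%.
Sum: 10% + 37% + 26% = 73%.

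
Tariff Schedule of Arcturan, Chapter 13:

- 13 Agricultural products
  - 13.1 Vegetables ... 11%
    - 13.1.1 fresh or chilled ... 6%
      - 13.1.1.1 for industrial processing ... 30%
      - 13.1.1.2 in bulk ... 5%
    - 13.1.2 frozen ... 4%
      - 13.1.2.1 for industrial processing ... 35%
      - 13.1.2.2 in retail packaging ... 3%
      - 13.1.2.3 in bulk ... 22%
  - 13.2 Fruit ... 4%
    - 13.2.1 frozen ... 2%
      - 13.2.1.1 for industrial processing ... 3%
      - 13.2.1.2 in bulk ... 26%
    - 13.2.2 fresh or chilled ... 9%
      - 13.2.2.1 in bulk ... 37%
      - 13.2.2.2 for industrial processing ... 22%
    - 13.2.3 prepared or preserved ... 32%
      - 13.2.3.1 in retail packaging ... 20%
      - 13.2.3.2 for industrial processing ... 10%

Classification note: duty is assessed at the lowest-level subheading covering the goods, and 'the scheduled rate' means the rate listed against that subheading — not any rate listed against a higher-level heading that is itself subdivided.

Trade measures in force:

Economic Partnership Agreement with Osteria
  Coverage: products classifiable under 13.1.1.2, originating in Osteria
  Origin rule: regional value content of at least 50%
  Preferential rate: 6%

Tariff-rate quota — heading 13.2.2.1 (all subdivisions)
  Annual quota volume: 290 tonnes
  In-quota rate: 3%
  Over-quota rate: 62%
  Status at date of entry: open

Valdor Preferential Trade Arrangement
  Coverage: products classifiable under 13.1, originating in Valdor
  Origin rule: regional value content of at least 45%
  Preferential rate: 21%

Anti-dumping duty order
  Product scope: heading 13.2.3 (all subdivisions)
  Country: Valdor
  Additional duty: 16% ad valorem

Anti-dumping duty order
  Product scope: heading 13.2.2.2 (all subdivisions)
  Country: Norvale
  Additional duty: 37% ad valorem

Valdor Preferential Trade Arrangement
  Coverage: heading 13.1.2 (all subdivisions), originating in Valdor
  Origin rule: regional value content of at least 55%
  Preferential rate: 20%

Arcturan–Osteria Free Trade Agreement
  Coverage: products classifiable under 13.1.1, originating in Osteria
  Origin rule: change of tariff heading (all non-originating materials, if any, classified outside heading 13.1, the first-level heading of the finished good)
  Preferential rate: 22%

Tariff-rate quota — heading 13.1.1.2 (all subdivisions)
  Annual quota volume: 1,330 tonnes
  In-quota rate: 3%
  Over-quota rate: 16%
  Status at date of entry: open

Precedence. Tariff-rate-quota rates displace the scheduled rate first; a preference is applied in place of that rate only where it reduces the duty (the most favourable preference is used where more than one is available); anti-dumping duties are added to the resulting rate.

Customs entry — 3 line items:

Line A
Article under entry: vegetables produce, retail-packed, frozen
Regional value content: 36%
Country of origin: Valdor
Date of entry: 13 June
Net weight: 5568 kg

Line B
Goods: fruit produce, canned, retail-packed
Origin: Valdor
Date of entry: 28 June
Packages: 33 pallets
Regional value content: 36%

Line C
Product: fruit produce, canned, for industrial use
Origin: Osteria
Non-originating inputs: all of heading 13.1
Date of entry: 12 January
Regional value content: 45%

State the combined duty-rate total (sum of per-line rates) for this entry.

Line A: vegetables → 13.1; frozen → 13.1.2; retail-packed → 13.1.2.2. Scheduled 3%. Valdor agreement on 13.1: RVC < 45%; Valdor agreement on 13.1.2: RVC < 55%. → 3%.
Line B: fruit → 13.2; canned → 13.2.3; retail-packed → 13.2.3.1. Scheduled 20%. Valdor agreement on 13.1: 13.2.3.1 not covered; Valdor agreement on 13.1.2: 13.2.3.1 not covered; anti-dumping (Valdor, 13.2.3): +16%; total 20% + 16% = 36%. → 36%.
Line C: fruit → 13.2; canned → 13.2.3; for industrial use → 13.2.3.2. Scheduled 10%. Osteria agreement on 13.1.1.2: 13.2.3.2 not covered; Osteria agreement on 13.1.1: 13.2.3.2 not covered. → 10%.
Sum: 3% + 36% + 10% = 49%.

49%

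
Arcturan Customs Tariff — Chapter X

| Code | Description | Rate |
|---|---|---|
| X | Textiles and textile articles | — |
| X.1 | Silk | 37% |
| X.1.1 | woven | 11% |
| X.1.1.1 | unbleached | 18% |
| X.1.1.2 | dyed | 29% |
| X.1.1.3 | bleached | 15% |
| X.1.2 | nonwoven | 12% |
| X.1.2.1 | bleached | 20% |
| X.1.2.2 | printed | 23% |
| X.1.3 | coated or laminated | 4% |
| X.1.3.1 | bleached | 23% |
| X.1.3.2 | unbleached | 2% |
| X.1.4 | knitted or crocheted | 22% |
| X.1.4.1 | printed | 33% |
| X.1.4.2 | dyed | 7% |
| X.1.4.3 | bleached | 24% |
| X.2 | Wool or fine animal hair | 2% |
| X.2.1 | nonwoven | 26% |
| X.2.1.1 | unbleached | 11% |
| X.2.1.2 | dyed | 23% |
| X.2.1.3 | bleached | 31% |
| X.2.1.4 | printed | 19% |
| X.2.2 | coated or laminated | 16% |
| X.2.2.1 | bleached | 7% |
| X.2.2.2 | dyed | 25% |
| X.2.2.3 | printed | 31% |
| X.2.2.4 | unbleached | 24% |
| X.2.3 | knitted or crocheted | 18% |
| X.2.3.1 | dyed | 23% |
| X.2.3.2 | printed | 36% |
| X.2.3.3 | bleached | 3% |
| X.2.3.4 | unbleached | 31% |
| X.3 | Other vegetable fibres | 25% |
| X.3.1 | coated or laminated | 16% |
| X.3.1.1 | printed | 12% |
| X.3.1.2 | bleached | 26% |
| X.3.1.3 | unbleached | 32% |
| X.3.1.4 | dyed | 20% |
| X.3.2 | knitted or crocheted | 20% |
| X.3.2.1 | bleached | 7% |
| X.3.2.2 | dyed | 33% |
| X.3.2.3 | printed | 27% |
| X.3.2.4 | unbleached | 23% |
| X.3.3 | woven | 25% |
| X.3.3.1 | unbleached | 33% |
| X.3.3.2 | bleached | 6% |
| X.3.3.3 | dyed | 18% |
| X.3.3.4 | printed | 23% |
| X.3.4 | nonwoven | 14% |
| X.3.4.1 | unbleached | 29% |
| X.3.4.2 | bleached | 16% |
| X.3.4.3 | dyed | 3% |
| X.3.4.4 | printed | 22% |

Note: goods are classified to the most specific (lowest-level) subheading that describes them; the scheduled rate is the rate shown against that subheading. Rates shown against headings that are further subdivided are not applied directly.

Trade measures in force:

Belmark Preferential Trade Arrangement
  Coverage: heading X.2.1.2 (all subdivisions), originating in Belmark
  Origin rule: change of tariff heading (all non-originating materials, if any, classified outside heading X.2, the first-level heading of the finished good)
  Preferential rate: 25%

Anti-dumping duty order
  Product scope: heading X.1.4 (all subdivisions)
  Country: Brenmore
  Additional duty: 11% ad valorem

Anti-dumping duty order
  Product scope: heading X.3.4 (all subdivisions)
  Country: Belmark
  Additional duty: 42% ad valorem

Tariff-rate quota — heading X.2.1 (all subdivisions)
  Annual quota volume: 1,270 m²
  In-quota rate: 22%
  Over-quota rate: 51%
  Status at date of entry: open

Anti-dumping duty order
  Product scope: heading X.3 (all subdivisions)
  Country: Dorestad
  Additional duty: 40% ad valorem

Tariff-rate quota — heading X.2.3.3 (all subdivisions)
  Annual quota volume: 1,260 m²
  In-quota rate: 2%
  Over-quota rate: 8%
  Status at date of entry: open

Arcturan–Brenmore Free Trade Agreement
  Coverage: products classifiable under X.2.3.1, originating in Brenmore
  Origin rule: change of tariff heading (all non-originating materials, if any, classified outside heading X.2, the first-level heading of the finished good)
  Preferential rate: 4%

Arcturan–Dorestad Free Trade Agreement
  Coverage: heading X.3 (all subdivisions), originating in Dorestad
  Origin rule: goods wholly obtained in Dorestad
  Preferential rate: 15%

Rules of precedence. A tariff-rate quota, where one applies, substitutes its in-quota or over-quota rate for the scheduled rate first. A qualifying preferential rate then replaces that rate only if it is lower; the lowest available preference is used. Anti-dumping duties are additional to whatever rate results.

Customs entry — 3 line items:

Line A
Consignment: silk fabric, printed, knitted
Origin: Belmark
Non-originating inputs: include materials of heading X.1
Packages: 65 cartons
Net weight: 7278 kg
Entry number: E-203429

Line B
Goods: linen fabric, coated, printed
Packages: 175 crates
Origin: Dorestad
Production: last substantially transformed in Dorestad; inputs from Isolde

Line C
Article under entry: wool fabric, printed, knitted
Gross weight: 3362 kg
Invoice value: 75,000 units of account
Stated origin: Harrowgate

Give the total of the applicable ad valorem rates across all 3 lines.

Line A: silk → X.1; knitted → X.1.4; printed → X.1.4.1. Scheduled 33%. Belmark agreement on X.2.1.2: X.1.4.1 not covered. → 33%.
Line B: linen → X.3; coated → X.3.1; printed → X.3.1.1. Scheduled 12%. Dorestad agreement on X.3: not wholly obtained; anti-dumping (Dorestad, X.3): +40%; total 12% + 40% = 52%. → 52%.
Line C: wool → X.2; knitted → X.2.3; printed → X.2.3.2. Scheduled 36%. No special measure applies. → 36%.
Sum: 33% + 52% + 36% = 121%.

121%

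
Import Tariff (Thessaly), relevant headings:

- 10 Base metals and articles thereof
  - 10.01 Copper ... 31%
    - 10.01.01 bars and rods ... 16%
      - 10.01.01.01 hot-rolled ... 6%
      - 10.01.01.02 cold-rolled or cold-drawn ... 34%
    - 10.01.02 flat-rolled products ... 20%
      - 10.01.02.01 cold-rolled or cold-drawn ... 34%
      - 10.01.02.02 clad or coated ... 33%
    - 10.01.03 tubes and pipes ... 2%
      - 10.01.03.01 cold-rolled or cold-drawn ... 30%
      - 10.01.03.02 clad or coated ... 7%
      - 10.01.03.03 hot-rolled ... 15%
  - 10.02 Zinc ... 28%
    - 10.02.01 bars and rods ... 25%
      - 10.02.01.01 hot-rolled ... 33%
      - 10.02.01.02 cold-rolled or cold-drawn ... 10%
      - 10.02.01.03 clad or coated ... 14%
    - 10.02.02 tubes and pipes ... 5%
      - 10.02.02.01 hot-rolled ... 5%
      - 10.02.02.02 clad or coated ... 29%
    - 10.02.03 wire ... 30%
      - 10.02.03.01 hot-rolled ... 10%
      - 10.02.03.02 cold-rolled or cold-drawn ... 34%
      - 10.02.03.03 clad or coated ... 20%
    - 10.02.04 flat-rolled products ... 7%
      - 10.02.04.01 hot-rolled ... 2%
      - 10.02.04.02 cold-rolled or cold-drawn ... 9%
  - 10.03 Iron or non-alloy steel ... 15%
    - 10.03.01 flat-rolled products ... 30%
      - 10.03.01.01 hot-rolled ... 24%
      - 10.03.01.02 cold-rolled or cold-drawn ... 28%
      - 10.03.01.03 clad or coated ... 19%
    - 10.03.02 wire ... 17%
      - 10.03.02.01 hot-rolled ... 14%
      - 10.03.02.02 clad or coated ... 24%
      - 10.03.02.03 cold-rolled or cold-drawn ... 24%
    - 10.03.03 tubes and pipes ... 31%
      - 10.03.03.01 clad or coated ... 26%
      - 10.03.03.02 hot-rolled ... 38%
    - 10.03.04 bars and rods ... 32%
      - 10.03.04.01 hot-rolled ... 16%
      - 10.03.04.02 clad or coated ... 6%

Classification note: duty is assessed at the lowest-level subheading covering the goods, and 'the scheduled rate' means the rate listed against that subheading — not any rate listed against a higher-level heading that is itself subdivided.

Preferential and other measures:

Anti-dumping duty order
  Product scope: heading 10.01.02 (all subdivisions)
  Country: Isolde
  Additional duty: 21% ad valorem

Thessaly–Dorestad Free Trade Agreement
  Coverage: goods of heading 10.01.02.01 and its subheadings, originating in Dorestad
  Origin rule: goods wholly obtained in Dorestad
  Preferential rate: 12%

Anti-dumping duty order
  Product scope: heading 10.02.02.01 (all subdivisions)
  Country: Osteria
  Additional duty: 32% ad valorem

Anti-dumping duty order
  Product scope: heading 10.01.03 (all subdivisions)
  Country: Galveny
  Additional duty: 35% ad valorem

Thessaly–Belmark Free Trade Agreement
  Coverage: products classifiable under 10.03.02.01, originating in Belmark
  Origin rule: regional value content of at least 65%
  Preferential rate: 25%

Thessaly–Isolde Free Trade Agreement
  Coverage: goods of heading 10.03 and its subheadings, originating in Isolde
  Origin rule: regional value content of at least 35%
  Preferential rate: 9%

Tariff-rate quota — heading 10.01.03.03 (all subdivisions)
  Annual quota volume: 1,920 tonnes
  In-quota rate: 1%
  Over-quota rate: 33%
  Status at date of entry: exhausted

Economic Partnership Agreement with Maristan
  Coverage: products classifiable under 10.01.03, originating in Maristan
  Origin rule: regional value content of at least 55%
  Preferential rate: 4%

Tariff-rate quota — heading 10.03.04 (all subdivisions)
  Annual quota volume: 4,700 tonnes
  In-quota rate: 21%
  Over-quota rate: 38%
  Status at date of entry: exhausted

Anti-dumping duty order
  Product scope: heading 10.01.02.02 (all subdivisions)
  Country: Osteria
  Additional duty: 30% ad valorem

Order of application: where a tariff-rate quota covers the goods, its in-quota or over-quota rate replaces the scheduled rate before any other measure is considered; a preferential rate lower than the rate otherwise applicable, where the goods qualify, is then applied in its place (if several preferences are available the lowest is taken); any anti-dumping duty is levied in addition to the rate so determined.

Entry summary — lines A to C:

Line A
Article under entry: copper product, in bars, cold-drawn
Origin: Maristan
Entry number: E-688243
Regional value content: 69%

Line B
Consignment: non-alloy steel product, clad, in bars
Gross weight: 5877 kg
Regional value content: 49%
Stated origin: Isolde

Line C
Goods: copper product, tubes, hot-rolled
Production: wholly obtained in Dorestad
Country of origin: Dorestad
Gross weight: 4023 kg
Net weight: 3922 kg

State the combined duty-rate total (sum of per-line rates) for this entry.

76%

Line A: copper → 10.01; in bars → 10.01.01; cold-drawn → 10.01.01.02. Scheduled 34%. Maristan agreement on 10.01.03: 10.01.01.02 not covered. → 34%.
Line B: non-alloy steel → 10.03; in bars → 10.03.04; clad → 10.03.04.02. Scheduled 6%. quota on 10.03.04 exhausted → over-quota 38%; Isolde agreement on 10.03: RVC ≥ 35% → 9% available; preferential 9%. → 9%.
Line C: copper → 10.01; tubes → 10.01.03; hot-rolled → 10.01.03.03. Scheduled 15%. quota on 10.01.03.03 exhausted → over-quota 33%; Dorestad agreement on 10.01.02.01: 10.01.03.03 not covered. → 33%.
Sum: 34% + 9% + 33% = 76%.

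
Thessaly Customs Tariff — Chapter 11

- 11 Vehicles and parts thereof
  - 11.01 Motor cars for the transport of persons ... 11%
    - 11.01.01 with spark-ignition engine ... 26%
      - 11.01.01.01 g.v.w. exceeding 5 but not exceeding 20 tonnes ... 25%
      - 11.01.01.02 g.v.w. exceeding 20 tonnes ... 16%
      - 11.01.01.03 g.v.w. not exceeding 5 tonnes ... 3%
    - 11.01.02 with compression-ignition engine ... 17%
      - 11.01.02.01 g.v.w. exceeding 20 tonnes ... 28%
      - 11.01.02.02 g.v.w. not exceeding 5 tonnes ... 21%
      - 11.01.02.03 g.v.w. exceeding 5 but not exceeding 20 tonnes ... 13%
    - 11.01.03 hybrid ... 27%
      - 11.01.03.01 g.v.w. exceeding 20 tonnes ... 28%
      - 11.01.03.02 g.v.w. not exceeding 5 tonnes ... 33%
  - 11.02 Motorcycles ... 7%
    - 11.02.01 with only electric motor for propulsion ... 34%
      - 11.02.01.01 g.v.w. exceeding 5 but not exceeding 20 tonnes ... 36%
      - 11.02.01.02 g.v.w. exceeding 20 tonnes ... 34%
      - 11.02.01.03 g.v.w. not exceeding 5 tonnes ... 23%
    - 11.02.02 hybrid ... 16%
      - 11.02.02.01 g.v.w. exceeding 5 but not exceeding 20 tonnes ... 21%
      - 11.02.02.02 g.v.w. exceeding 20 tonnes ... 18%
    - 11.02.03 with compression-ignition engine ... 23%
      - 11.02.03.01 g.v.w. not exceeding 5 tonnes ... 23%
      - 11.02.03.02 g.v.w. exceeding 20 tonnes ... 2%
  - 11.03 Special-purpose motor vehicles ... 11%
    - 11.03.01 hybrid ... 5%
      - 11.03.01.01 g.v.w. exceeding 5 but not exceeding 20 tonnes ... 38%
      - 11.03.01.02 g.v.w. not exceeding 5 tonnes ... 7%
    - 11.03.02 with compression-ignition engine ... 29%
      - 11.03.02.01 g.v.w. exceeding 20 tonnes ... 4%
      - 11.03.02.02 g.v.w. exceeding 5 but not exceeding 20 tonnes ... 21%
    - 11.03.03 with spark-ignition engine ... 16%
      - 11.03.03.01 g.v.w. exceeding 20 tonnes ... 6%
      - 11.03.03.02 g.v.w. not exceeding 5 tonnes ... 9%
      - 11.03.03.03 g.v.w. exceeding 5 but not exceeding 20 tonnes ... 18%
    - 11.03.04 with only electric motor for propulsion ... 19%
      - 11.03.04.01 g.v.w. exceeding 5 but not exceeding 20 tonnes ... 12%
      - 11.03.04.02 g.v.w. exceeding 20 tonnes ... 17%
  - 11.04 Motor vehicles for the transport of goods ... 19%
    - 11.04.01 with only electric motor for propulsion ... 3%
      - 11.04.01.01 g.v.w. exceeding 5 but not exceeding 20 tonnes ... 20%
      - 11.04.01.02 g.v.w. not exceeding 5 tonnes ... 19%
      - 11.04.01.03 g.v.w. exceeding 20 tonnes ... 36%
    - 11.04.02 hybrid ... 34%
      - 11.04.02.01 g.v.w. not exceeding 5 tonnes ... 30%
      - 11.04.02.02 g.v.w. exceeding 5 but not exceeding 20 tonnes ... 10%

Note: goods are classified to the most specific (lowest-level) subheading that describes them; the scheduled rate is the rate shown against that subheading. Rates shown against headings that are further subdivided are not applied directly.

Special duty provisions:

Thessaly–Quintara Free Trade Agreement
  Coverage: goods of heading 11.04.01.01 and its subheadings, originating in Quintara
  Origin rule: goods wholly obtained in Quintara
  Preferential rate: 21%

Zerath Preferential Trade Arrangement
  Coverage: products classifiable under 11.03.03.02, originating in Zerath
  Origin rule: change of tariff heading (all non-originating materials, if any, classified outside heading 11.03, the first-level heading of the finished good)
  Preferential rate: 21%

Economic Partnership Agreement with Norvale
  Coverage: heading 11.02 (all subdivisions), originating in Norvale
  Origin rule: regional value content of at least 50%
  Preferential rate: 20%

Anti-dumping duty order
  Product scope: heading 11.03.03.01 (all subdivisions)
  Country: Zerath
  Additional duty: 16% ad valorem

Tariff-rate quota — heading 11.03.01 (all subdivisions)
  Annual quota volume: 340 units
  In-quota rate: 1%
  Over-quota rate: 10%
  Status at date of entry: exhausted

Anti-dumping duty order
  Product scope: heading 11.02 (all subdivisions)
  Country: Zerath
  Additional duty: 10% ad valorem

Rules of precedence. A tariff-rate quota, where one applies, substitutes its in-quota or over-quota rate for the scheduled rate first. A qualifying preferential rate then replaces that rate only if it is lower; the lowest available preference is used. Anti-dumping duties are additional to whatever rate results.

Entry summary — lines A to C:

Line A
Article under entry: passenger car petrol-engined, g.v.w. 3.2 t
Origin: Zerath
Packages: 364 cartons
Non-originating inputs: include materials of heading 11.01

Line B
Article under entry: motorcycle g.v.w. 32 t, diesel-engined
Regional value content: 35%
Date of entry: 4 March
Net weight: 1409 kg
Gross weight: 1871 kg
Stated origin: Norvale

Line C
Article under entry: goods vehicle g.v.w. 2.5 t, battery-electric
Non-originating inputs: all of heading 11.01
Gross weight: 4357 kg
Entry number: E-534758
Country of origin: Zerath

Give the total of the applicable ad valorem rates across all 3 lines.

Line A: passenger car → 11.01; petrol-engined → 11.01.01; g.v.w. 3.2 t → 11.01.01.03. Scheduled 3%. Zerath agreement on 11.03.03.02: 11.01.01.03 not covered. → 3%.
Line B: motorcycle → 11.02; diesel-engined → 11.02.03; g.v.w. 32 t → 11.02.03.02. Scheduled 2%. Norvale agreement on 11.02: RVC < 50%. → 2%.
Line C: goods vehicle → 11.04; battery-electric → 11.04.01; g.v.w. 2.5 t → 11.04.01.02. Scheduled 19%. Zerath agreement on 11.03.03.02: 11.04.01.02 not covered. → 19%.
Sum: 3% + 2% + 19% = 24%.

24%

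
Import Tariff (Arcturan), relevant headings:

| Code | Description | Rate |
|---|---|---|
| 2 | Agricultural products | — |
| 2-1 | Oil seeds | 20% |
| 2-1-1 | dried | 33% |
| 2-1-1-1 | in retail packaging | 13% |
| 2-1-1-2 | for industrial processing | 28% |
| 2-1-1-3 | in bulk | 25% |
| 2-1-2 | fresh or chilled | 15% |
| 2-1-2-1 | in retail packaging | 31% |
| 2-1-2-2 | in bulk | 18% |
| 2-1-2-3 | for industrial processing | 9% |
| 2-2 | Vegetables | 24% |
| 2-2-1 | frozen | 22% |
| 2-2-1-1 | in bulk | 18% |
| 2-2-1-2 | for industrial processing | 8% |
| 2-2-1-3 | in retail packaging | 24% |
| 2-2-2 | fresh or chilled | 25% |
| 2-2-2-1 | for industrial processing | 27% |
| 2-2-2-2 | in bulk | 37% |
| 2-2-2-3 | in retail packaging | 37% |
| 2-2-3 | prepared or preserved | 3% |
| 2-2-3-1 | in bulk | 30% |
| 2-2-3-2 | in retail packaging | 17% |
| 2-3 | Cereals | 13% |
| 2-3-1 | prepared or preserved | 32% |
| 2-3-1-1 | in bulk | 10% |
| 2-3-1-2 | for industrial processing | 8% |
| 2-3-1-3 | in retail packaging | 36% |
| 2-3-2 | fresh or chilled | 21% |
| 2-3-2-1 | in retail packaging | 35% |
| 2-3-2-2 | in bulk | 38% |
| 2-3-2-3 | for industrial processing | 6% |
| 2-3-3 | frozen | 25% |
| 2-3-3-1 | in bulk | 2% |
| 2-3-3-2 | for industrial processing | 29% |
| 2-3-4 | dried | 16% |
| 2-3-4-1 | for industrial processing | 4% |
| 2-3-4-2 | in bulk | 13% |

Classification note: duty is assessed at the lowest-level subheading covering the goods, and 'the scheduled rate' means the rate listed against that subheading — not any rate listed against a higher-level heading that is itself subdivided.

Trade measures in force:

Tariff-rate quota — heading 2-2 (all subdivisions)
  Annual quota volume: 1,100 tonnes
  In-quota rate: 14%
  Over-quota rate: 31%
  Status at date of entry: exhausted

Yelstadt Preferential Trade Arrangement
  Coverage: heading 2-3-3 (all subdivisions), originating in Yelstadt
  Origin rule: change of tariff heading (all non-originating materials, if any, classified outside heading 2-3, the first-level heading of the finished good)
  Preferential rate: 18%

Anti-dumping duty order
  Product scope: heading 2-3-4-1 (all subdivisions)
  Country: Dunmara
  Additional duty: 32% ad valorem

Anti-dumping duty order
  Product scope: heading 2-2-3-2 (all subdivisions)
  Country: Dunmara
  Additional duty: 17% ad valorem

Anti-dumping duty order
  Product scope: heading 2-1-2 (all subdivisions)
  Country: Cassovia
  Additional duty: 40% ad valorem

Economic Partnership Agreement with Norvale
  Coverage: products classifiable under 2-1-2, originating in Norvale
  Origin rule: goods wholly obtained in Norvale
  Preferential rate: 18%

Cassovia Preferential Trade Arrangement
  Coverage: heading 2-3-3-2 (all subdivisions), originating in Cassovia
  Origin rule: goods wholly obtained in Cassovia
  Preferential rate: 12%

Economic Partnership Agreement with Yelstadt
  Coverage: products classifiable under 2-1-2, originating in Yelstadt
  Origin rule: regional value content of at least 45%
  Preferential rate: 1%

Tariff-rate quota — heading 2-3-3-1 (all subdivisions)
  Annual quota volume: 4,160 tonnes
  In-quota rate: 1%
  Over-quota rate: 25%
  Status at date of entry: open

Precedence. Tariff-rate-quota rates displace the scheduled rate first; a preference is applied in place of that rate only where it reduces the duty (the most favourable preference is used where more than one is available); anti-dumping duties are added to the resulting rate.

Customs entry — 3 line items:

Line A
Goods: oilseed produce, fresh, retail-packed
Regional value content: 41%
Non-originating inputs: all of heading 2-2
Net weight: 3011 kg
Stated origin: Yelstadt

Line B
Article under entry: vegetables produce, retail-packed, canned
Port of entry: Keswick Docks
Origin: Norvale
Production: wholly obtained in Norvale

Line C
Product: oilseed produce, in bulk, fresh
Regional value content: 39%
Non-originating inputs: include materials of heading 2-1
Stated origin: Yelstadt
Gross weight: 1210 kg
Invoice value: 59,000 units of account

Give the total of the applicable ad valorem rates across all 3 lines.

Line A: oilseed → 2-1; fresh → 2-1-2; retail-packed → 2-1-2-1. Scheduled 31%. Yelstadt agreement on 2-3-3: 2-1-2-1 not covered; Yelstadt agreement on 2-1-2: RVC < 45%. → 31%.
Line B: vegetables → 2-2; canned → 2-2-3; retail-packed → 2-2-3-2. Scheduled 17%. quota on 2-2 exhausted → over-quota 31%; Norvale agreement on 2-1-2: 2-2-3-2 not covered. → 31%.
Line C: oilseed → 2-1; fresh → 2-1-2; in bulk → 2-1-2-2. Scheduled 18%. Yelstadt agreement on 2-3-3: 2-1-2-2 not covered; Yelstadt agreement on 2-1-2: RVC < 45%. → 18%.
Sum: 31% + 31% + 18% = 80%.

80%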